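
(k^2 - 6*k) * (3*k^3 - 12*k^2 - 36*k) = 3*k^5 - 30*k^4 + 36*k^3 + 216*k^2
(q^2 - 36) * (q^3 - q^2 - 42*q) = q^5 - q^4 - 78*q^3 + 36*q^2 + 1512*q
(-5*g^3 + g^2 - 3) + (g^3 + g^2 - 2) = -4*g^3 + 2*g^2 - 5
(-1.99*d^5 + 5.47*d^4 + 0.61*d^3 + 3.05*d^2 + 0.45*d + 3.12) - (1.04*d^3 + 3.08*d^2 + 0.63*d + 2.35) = -1.99*d^5 + 5.47*d^4 - 0.43*d^3 - 0.0300000000000002*d^2 - 0.18*d + 0.77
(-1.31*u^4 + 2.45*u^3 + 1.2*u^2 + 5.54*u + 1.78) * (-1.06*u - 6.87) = 1.3886*u^5 + 6.4027*u^4 - 18.1035*u^3 - 14.1164*u^2 - 39.9466*u - 12.2286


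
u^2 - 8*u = u*(u - 8)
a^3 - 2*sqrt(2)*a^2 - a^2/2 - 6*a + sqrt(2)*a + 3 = (a - 1/2)*(a - 3*sqrt(2))*(a + sqrt(2))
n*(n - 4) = n^2 - 4*n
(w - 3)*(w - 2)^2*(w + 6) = w^4 - w^3 - 26*w^2 + 84*w - 72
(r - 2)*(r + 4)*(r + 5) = r^3 + 7*r^2 + 2*r - 40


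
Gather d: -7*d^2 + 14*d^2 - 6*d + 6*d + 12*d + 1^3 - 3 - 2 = 7*d^2 + 12*d - 4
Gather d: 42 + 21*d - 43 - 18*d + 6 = 3*d + 5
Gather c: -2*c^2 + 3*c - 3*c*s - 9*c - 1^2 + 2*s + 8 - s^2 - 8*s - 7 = -2*c^2 + c*(-3*s - 6) - s^2 - 6*s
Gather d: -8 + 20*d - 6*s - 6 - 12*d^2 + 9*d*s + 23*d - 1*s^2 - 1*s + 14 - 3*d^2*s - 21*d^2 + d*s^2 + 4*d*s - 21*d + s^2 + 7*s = d^2*(-3*s - 33) + d*(s^2 + 13*s + 22)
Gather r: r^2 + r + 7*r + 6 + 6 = r^2 + 8*r + 12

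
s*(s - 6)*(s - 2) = s^3 - 8*s^2 + 12*s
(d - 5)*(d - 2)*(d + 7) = d^3 - 39*d + 70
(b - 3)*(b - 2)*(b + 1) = b^3 - 4*b^2 + b + 6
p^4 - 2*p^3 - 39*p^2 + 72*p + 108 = (p - 6)*(p - 3)*(p + 1)*(p + 6)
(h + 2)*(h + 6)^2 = h^3 + 14*h^2 + 60*h + 72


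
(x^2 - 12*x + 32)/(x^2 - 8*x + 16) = (x - 8)/(x - 4)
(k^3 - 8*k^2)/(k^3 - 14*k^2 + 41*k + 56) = k^2/(k^2 - 6*k - 7)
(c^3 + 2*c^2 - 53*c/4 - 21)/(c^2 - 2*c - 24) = (c^2 - 2*c - 21/4)/(c - 6)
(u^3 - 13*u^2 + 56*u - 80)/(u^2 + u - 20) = (u^2 - 9*u + 20)/(u + 5)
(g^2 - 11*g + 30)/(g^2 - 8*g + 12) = (g - 5)/(g - 2)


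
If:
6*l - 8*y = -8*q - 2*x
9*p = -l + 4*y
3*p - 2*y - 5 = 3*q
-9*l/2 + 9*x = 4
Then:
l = 8*y/5 + 112/55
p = 4*y/15 - 112/495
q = -2*y/5 - 937/495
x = 4*y/5 + 724/495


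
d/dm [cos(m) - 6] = -sin(m)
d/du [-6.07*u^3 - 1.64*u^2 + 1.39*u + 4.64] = -18.21*u^2 - 3.28*u + 1.39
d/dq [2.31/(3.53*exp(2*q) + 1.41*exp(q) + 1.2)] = (-16.3086*exp(q) - 3.2571)*exp(q)/(3.53*exp(2*q) + 1.41*exp(q) + 1.2)^2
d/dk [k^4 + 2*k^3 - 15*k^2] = 2*k*(2*k^2 + 3*k - 15)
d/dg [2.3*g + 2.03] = 2.30000000000000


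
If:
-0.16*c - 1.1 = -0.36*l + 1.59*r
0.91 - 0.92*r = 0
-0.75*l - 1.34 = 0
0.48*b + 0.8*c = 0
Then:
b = 34.54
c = -20.72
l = -1.79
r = 0.99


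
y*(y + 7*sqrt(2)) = y^2 + 7*sqrt(2)*y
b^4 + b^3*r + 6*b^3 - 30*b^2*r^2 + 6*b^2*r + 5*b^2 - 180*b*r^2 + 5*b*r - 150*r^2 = (b + 1)*(b + 5)*(b - 5*r)*(b + 6*r)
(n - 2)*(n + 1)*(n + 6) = n^3 + 5*n^2 - 8*n - 12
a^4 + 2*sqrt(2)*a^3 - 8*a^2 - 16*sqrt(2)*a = a*(a - 2*sqrt(2))*(a + 2*sqrt(2))^2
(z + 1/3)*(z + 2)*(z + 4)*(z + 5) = z^4 + 34*z^3/3 + 125*z^2/3 + 158*z/3 + 40/3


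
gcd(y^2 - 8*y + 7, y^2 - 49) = y - 7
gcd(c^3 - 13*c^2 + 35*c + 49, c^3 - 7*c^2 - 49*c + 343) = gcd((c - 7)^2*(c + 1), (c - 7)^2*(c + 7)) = c^2 - 14*c + 49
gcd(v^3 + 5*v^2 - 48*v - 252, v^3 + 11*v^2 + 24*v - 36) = v^2 + 12*v + 36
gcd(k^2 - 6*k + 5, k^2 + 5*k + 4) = 1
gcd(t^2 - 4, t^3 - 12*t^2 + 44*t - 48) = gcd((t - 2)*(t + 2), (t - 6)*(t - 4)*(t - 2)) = t - 2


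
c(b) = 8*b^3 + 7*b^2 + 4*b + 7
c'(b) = 24*b^2 + 14*b + 4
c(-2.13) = -47.07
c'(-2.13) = 83.07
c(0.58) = 13.24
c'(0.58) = 20.19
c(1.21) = 36.26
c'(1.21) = 56.08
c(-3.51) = -266.75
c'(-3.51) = 250.54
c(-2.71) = -111.65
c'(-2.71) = 142.32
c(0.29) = 8.94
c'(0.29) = 10.08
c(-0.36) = 6.09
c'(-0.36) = 2.07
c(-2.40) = -72.87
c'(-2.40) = 108.64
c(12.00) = 14887.00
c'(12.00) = 3628.00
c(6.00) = 2011.00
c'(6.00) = 952.00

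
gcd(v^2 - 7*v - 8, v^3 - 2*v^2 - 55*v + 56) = v - 8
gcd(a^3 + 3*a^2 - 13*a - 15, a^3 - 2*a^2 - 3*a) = a^2 - 2*a - 3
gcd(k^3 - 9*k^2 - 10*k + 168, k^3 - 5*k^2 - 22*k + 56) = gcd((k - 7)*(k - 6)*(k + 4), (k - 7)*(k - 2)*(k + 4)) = k^2 - 3*k - 28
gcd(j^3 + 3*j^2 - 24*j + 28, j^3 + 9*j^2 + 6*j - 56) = j^2 + 5*j - 14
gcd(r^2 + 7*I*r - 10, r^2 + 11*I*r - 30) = r + 5*I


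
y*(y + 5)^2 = y^3 + 10*y^2 + 25*y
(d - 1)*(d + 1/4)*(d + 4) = d^3 + 13*d^2/4 - 13*d/4 - 1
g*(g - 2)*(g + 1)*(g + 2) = g^4 + g^3 - 4*g^2 - 4*g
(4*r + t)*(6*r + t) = 24*r^2 + 10*r*t + t^2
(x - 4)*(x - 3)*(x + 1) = x^3 - 6*x^2 + 5*x + 12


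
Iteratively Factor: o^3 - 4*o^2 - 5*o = (o)*(o^2 - 4*o - 5) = o*(o - 5)*(o + 1)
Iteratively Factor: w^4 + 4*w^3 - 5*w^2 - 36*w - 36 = (w - 3)*(w^3 + 7*w^2 + 16*w + 12) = (w - 3)*(w + 2)*(w^2 + 5*w + 6) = (w - 3)*(w + 2)*(w + 3)*(w + 2)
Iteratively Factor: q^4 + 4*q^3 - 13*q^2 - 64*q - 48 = (q + 3)*(q^3 + q^2 - 16*q - 16) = (q + 3)*(q + 4)*(q^2 - 3*q - 4) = (q + 1)*(q + 3)*(q + 4)*(q - 4)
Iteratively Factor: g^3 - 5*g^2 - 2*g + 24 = (g - 3)*(g^2 - 2*g - 8) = (g - 3)*(g + 2)*(g - 4)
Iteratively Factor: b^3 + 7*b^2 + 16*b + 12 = (b + 2)*(b^2 + 5*b + 6) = (b + 2)*(b + 3)*(b + 2)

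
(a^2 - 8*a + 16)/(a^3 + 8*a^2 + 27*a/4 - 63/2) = 4*(a^2 - 8*a + 16)/(4*a^3 + 32*a^2 + 27*a - 126)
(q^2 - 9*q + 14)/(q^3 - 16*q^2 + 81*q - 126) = (q - 2)/(q^2 - 9*q + 18)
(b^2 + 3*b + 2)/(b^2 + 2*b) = (b + 1)/b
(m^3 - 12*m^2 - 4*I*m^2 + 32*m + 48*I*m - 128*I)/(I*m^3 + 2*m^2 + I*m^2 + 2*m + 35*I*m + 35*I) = (-I*m^3 + m^2*(-4 + 12*I) + m*(48 - 32*I) - 128)/(m^3 + m^2*(1 - 2*I) + m*(35 - 2*I) + 35)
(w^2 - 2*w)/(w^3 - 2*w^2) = 1/w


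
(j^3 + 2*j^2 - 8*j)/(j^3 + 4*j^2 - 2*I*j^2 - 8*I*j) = (j - 2)/(j - 2*I)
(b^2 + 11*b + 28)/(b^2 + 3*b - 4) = (b + 7)/(b - 1)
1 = 1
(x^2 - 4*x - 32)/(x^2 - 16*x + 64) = (x + 4)/(x - 8)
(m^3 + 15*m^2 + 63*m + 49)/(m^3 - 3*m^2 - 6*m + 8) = (m^3 + 15*m^2 + 63*m + 49)/(m^3 - 3*m^2 - 6*m + 8)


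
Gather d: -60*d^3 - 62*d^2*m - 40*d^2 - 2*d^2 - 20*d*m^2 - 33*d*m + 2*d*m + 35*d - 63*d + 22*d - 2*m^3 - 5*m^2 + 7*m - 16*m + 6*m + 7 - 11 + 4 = -60*d^3 + d^2*(-62*m - 42) + d*(-20*m^2 - 31*m - 6) - 2*m^3 - 5*m^2 - 3*m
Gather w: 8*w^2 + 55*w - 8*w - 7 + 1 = 8*w^2 + 47*w - 6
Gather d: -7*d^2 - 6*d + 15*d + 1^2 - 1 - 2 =-7*d^2 + 9*d - 2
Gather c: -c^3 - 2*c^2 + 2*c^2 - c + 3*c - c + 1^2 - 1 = -c^3 + c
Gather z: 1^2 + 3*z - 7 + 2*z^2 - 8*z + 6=2*z^2 - 5*z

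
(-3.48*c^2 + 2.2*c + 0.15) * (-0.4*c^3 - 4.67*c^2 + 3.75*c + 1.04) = 1.392*c^5 + 15.3716*c^4 - 23.384*c^3 + 3.9303*c^2 + 2.8505*c + 0.156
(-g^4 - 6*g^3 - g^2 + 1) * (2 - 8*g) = 8*g^5 + 46*g^4 - 4*g^3 - 2*g^2 - 8*g + 2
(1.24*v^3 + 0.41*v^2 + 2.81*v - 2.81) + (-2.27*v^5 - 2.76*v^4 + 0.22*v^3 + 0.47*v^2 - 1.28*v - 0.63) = -2.27*v^5 - 2.76*v^4 + 1.46*v^3 + 0.88*v^2 + 1.53*v - 3.44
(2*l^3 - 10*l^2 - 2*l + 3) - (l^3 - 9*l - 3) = l^3 - 10*l^2 + 7*l + 6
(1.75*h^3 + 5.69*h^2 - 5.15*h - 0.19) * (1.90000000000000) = 3.325*h^3 + 10.811*h^2 - 9.785*h - 0.361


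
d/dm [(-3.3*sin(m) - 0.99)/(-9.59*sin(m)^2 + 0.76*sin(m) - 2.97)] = (-31.647*sin(m)^2 - 18.9882*sin(m) + 10.5534)*cos(m)/(91.9681*sin(m)^4 - 14.5768*sin(m)^3 + 57.5422*sin(m)^2 - 4.5144*sin(m) + 8.8209)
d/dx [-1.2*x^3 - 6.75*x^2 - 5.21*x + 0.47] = -3.6*x^2 - 13.5*x - 5.21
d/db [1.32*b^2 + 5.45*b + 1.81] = 2.64*b + 5.45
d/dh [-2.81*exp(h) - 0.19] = -2.81*exp(h)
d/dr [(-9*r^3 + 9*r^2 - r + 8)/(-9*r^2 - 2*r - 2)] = 9*(9*r^4 + 4*r^3 + 3*r^2 + 12*r + 2)/(81*r^4 + 36*r^3 + 40*r^2 + 8*r + 4)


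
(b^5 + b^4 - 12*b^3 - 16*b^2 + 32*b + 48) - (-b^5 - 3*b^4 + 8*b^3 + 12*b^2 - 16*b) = 2*b^5 + 4*b^4 - 20*b^3 - 28*b^2 + 48*b + 48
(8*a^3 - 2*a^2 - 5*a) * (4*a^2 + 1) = 32*a^5 - 8*a^4 - 12*a^3 - 2*a^2 - 5*a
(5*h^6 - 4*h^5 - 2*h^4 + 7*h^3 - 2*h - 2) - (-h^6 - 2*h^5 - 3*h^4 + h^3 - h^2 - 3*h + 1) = 6*h^6 - 2*h^5 + h^4 + 6*h^3 + h^2 + h - 3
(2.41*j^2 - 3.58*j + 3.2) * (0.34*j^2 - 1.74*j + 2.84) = 0.8194*j^4 - 5.4106*j^3 + 14.1616*j^2 - 15.7352*j + 9.088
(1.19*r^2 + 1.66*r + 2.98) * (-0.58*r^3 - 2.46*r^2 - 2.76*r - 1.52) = -0.6902*r^5 - 3.8902*r^4 - 9.0964*r^3 - 13.7212*r^2 - 10.748*r - 4.5296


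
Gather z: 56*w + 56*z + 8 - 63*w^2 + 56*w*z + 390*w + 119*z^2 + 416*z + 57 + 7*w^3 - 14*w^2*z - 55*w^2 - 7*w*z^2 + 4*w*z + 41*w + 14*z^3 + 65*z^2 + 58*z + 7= 7*w^3 - 118*w^2 + 487*w + 14*z^3 + z^2*(184 - 7*w) + z*(-14*w^2 + 60*w + 530) + 72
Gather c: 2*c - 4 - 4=2*c - 8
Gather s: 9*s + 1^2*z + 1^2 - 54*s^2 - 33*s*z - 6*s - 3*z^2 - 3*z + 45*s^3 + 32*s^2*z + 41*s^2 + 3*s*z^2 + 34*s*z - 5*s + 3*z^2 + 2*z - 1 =45*s^3 + s^2*(32*z - 13) + s*(3*z^2 + z - 2)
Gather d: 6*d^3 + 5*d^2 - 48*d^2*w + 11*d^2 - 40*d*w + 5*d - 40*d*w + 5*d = 6*d^3 + d^2*(16 - 48*w) + d*(10 - 80*w)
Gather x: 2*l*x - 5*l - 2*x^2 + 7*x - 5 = -5*l - 2*x^2 + x*(2*l + 7) - 5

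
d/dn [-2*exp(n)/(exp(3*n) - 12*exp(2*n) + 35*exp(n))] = 4*(exp(n) - 6)*exp(n)/(exp(2*n) - 12*exp(n) + 35)^2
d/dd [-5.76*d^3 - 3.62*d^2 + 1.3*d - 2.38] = -17.28*d^2 - 7.24*d + 1.3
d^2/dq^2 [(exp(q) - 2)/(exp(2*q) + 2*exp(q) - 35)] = (exp(4*q) - 10*exp(3*q) + 198*exp(2*q) - 218*exp(q) + 1085)*exp(q)/(exp(6*q) + 6*exp(5*q) - 93*exp(4*q) - 412*exp(3*q) + 3255*exp(2*q) + 7350*exp(q) - 42875)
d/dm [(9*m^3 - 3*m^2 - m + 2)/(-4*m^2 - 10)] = (-18*m^4 - 137*m^2 + 38*m + 5)/(2*(4*m^4 + 20*m^2 + 25))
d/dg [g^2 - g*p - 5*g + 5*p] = 2*g - p - 5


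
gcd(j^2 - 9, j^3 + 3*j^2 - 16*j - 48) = j + 3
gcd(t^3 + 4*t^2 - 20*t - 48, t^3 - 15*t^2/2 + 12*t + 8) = t - 4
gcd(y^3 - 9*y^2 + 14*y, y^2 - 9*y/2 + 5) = y - 2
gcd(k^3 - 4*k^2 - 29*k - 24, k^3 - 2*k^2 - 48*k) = k - 8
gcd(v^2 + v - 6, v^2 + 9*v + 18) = v + 3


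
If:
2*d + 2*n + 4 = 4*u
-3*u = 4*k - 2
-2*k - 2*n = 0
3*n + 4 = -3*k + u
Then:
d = 7/2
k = -5/2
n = 5/2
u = 4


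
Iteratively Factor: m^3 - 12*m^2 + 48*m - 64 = (m - 4)*(m^2 - 8*m + 16) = (m - 4)^2*(m - 4)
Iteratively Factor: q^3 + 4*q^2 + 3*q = (q + 1)*(q^2 + 3*q) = q*(q + 1)*(q + 3)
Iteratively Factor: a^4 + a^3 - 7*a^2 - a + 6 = (a + 1)*(a^3 - 7*a + 6) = (a - 1)*(a + 1)*(a^2 + a - 6) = (a - 2)*(a - 1)*(a + 1)*(a + 3)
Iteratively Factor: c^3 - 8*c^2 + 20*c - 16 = (c - 4)*(c^2 - 4*c + 4) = (c - 4)*(c - 2)*(c - 2)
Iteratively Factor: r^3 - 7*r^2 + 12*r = (r)*(r^2 - 7*r + 12) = r*(r - 4)*(r - 3)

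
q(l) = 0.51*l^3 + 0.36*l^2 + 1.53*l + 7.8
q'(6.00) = 60.93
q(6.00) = 140.10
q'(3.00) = 17.46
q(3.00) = 29.40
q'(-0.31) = 1.45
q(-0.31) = 7.35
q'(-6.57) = 62.84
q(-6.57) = -131.35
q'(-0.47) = 1.53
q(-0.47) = 7.11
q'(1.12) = 4.26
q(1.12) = 10.68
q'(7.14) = 84.67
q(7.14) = 222.71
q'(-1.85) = 5.43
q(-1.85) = 2.97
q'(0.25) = 1.81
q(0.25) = 8.21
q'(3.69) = 25.02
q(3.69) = 43.97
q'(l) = 1.53*l^2 + 0.72*l + 1.53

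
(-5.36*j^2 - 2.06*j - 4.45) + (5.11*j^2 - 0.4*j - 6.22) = -0.25*j^2 - 2.46*j - 10.67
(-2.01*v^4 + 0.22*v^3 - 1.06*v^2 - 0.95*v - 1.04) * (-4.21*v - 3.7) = 8.4621*v^5 + 6.5108*v^4 + 3.6486*v^3 + 7.9215*v^2 + 7.8934*v + 3.848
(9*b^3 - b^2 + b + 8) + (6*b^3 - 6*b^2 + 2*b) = 15*b^3 - 7*b^2 + 3*b + 8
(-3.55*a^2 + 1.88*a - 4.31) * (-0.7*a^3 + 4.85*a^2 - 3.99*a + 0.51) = 2.485*a^5 - 18.5335*a^4 + 26.2995*a^3 - 30.2152*a^2 + 18.1557*a - 2.1981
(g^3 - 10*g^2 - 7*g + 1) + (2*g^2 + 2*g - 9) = g^3 - 8*g^2 - 5*g - 8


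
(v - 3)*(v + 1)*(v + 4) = v^3 + 2*v^2 - 11*v - 12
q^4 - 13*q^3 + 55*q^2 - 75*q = q*(q - 5)^2*(q - 3)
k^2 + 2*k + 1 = (k + 1)^2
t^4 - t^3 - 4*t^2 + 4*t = t*(t - 2)*(t - 1)*(t + 2)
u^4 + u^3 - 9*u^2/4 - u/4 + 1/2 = (u - 1)*(u - 1/2)*(u + 1/2)*(u + 2)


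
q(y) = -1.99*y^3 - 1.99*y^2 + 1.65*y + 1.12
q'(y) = -5.97*y^2 - 3.98*y + 1.65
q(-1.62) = 1.68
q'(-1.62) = -7.57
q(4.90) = -272.70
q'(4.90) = -161.19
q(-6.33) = 415.67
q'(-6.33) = -212.37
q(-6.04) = 357.05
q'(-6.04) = -192.11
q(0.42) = 1.31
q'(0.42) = -1.07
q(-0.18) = 0.77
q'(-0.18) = 2.17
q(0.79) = 0.20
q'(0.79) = -5.22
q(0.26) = 1.38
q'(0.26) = 0.21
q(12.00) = -3704.36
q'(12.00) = -905.79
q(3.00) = -65.57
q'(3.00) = -64.02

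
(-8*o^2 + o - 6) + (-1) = -8*o^2 + o - 7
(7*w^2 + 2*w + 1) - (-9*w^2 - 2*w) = 16*w^2 + 4*w + 1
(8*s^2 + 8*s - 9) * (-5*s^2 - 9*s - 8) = -40*s^4 - 112*s^3 - 91*s^2 + 17*s + 72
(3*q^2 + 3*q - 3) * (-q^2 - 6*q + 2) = -3*q^4 - 21*q^3 - 9*q^2 + 24*q - 6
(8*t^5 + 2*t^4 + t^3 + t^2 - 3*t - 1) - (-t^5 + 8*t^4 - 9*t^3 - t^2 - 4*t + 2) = 9*t^5 - 6*t^4 + 10*t^3 + 2*t^2 + t - 3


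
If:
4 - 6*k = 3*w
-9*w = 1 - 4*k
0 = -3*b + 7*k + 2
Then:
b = 45/22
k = 13/22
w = 5/33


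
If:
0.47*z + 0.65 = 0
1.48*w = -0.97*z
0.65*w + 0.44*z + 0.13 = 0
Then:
No Solution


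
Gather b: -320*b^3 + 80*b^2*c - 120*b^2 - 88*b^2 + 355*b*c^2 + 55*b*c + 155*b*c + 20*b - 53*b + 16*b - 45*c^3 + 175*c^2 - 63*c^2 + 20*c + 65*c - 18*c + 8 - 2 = -320*b^3 + b^2*(80*c - 208) + b*(355*c^2 + 210*c - 17) - 45*c^3 + 112*c^2 + 67*c + 6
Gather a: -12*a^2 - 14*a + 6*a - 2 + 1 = -12*a^2 - 8*a - 1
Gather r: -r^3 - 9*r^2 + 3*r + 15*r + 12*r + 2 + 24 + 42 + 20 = -r^3 - 9*r^2 + 30*r + 88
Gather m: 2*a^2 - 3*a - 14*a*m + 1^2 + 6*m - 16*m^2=2*a^2 - 3*a - 16*m^2 + m*(6 - 14*a) + 1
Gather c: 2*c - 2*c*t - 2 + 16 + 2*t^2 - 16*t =c*(2 - 2*t) + 2*t^2 - 16*t + 14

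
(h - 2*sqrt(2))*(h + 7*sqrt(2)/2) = h^2 + 3*sqrt(2)*h/2 - 14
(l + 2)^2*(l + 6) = l^3 + 10*l^2 + 28*l + 24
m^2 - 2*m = m*(m - 2)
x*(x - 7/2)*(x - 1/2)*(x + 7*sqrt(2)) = x^4 - 4*x^3 + 7*sqrt(2)*x^3 - 28*sqrt(2)*x^2 + 7*x^2/4 + 49*sqrt(2)*x/4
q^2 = q^2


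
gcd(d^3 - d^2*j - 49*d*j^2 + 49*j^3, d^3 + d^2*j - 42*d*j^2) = d + 7*j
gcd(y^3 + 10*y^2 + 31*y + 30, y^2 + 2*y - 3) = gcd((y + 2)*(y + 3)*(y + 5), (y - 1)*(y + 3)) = y + 3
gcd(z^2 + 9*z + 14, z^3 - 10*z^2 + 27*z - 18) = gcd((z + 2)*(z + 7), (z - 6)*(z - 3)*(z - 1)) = 1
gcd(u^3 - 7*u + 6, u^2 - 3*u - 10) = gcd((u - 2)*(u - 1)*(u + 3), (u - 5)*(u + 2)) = 1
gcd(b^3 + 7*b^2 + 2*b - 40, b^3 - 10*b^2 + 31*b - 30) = b - 2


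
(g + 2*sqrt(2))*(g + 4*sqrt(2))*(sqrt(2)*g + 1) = sqrt(2)*g^3 + 13*g^2 + 22*sqrt(2)*g + 16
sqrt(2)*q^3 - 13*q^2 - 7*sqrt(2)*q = q*(q - 7*sqrt(2))*(sqrt(2)*q + 1)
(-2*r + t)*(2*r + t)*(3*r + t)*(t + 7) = -12*r^3*t - 84*r^3 - 4*r^2*t^2 - 28*r^2*t + 3*r*t^3 + 21*r*t^2 + t^4 + 7*t^3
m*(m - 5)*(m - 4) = m^3 - 9*m^2 + 20*m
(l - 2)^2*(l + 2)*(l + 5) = l^4 + 3*l^3 - 14*l^2 - 12*l + 40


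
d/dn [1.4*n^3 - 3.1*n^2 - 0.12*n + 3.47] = 4.2*n^2 - 6.2*n - 0.12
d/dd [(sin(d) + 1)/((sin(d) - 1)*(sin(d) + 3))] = (-2*sin(d) + cos(d)^2 - 6)*cos(d)/((sin(d) - 1)^2*(sin(d) + 3)^2)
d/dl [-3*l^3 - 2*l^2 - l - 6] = -9*l^2 - 4*l - 1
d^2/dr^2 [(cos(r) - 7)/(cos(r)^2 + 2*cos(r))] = (8*(cos(r) - 7)*(cos(r) + 1)^2*sin(r)^2 - (cos(r) + 2)^2*cos(r)^3 + (cos(r) + 2)*(-14*cos(r) - 11*cos(2*r) + 2*cos(3*r) - 1)*cos(r))/((cos(r) + 2)^3*cos(r)^3)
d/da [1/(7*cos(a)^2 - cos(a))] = (-sin(a)/cos(a)^2 + 14*tan(a))/(7*cos(a) - 1)^2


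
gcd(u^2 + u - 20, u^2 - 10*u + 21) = 1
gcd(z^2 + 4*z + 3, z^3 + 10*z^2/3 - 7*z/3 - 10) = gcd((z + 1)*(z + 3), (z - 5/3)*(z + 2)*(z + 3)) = z + 3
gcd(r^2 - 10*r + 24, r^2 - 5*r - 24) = 1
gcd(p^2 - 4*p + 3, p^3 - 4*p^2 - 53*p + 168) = p - 3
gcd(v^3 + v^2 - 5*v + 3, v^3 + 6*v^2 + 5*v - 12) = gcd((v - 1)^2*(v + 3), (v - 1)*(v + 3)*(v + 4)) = v^2 + 2*v - 3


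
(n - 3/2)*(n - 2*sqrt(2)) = n^2 - 2*sqrt(2)*n - 3*n/2 + 3*sqrt(2)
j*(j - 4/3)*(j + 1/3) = j^3 - j^2 - 4*j/9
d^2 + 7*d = d*(d + 7)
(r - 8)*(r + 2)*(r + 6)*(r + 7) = r^4 + 7*r^3 - 52*r^2 - 460*r - 672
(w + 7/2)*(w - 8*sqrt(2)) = w^2 - 8*sqrt(2)*w + 7*w/2 - 28*sqrt(2)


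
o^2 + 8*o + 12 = (o + 2)*(o + 6)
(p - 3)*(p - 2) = p^2 - 5*p + 6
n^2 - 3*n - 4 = (n - 4)*(n + 1)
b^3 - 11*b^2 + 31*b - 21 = (b - 7)*(b - 3)*(b - 1)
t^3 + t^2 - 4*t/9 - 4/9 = (t - 2/3)*(t + 2/3)*(t + 1)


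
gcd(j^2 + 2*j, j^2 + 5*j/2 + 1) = j + 2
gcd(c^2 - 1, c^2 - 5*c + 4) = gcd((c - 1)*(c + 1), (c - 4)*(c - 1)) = c - 1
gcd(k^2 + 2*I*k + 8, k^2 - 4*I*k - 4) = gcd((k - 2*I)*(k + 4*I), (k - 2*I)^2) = k - 2*I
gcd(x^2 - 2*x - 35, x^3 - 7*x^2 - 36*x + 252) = x - 7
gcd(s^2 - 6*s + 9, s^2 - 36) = 1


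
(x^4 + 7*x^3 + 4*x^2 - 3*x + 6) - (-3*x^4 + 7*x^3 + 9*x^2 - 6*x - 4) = 4*x^4 - 5*x^2 + 3*x + 10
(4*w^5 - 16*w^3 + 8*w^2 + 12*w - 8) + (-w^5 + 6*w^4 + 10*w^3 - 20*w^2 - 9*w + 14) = 3*w^5 + 6*w^4 - 6*w^3 - 12*w^2 + 3*w + 6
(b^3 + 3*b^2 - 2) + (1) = b^3 + 3*b^2 - 1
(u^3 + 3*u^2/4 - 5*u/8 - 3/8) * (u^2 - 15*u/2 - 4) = u^5 - 27*u^4/4 - 41*u^3/4 + 21*u^2/16 + 85*u/16 + 3/2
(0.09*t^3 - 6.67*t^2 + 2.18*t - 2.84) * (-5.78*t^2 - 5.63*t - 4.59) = -0.5202*t^5 + 38.0459*t^4 + 24.5386*t^3 + 34.7571*t^2 + 5.983*t + 13.0356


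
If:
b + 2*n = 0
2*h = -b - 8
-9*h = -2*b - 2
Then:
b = -76/13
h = -14/13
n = 38/13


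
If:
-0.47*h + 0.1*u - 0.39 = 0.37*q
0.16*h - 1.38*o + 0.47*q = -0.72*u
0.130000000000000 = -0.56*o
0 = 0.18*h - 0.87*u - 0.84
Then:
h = -3.79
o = -0.23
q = 3.29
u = -1.75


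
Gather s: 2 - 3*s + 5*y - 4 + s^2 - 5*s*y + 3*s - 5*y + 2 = s^2 - 5*s*y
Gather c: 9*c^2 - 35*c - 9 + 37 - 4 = 9*c^2 - 35*c + 24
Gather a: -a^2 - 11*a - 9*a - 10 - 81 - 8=-a^2 - 20*a - 99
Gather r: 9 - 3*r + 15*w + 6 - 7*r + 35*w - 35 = -10*r + 50*w - 20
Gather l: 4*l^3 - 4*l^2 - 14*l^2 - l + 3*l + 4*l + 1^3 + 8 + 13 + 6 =4*l^3 - 18*l^2 + 6*l + 28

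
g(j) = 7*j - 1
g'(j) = 7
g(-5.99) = -42.93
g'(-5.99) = 7.00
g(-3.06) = -22.42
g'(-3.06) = 7.00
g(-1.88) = -14.16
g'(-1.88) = 7.00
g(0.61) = 3.27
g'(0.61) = 7.00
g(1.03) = 6.21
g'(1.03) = 7.00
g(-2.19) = -16.33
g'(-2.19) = 7.00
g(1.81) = 11.67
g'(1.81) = 7.00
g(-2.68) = -19.76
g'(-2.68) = 7.00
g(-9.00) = -64.00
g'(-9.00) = 7.00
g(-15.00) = -106.00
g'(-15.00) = 7.00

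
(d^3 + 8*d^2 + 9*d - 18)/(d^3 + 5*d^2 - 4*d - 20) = (d^3 + 8*d^2 + 9*d - 18)/(d^3 + 5*d^2 - 4*d - 20)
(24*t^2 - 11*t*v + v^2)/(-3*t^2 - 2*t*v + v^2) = (-8*t + v)/(t + v)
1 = 1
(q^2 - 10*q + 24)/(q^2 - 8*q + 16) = (q - 6)/(q - 4)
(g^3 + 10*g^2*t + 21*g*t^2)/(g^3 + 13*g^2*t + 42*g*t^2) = (g + 3*t)/(g + 6*t)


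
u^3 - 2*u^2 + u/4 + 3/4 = (u - 3/2)*(u - 1)*(u + 1/2)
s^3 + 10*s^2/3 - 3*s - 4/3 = (s - 1)*(s + 1/3)*(s + 4)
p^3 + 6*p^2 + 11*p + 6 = (p + 1)*(p + 2)*(p + 3)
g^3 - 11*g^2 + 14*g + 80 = (g - 8)*(g - 5)*(g + 2)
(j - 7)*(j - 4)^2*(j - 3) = j^4 - 18*j^3 + 117*j^2 - 328*j + 336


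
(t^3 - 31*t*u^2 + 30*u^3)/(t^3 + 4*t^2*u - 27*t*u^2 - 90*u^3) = (t - u)/(t + 3*u)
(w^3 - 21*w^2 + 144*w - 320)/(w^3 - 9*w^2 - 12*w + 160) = (w - 8)/(w + 4)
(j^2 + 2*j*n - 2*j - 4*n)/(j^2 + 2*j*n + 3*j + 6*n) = (j - 2)/(j + 3)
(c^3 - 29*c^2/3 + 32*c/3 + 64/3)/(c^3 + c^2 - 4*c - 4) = (3*c^2 - 32*c + 64)/(3*(c^2 - 4))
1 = 1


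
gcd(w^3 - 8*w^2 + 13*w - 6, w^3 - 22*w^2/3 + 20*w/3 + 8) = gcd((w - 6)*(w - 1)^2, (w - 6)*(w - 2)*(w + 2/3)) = w - 6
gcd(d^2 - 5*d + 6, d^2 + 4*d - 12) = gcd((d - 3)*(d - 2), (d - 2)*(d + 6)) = d - 2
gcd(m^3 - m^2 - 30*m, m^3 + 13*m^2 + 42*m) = m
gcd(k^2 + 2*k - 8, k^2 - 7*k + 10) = k - 2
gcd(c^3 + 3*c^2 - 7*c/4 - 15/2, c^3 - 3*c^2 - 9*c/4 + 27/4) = c - 3/2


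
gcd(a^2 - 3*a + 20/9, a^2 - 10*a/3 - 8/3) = 1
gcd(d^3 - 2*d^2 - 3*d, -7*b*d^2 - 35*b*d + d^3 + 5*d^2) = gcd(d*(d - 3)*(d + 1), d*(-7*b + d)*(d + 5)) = d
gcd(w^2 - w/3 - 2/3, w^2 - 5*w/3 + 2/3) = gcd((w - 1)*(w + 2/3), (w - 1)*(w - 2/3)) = w - 1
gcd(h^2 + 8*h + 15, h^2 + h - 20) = h + 5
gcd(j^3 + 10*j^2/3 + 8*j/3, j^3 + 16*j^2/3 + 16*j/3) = j^2 + 4*j/3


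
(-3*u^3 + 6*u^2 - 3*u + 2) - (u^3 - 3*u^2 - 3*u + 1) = -4*u^3 + 9*u^2 + 1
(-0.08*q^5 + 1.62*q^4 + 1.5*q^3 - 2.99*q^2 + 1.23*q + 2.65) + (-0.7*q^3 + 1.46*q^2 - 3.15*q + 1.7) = -0.08*q^5 + 1.62*q^4 + 0.8*q^3 - 1.53*q^2 - 1.92*q + 4.35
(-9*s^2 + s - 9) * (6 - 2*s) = 18*s^3 - 56*s^2 + 24*s - 54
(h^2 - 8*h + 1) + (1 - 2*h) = h^2 - 10*h + 2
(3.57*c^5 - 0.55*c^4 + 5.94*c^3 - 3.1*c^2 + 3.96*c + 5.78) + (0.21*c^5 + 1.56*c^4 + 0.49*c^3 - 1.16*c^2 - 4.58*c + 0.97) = 3.78*c^5 + 1.01*c^4 + 6.43*c^3 - 4.26*c^2 - 0.62*c + 6.75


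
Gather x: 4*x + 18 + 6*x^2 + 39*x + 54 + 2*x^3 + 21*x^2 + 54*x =2*x^3 + 27*x^2 + 97*x + 72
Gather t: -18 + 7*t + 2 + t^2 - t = t^2 + 6*t - 16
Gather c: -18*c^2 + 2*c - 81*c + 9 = -18*c^2 - 79*c + 9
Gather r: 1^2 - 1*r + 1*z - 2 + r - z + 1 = 0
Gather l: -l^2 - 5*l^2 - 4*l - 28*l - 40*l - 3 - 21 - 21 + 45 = -6*l^2 - 72*l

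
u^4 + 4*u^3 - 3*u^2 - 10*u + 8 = (u - 1)^2*(u + 2)*(u + 4)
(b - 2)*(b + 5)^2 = b^3 + 8*b^2 + 5*b - 50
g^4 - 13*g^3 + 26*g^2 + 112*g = g*(g - 8)*(g - 7)*(g + 2)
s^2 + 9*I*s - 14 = (s + 2*I)*(s + 7*I)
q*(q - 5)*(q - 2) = q^3 - 7*q^2 + 10*q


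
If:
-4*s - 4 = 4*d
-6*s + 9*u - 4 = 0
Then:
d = -3*u/2 - 1/3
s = 3*u/2 - 2/3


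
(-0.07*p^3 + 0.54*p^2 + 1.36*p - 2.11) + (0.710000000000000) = -0.07*p^3 + 0.54*p^2 + 1.36*p - 1.4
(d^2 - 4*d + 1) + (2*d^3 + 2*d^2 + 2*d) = 2*d^3 + 3*d^2 - 2*d + 1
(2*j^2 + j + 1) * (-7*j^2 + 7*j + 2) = -14*j^4 + 7*j^3 + 4*j^2 + 9*j + 2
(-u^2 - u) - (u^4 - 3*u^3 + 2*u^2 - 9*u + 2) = -u^4 + 3*u^3 - 3*u^2 + 8*u - 2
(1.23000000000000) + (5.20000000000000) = 6.43000000000000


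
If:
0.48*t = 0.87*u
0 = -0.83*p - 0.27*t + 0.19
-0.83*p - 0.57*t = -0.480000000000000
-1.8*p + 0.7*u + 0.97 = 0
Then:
No Solution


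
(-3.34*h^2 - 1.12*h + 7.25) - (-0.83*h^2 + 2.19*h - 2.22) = -2.51*h^2 - 3.31*h + 9.47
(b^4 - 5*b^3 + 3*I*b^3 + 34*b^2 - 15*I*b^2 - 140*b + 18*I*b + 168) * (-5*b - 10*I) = -5*b^5 + 25*b^4 - 25*I*b^4 - 140*b^3 + 125*I*b^3 + 550*b^2 - 430*I*b^2 - 660*b + 1400*I*b - 1680*I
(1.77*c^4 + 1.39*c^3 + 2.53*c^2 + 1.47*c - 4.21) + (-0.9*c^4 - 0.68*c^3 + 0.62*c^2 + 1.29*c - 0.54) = 0.87*c^4 + 0.71*c^3 + 3.15*c^2 + 2.76*c - 4.75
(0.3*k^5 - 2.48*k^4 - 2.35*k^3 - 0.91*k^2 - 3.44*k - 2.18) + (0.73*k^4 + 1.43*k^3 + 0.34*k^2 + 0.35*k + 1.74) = 0.3*k^5 - 1.75*k^4 - 0.92*k^3 - 0.57*k^2 - 3.09*k - 0.44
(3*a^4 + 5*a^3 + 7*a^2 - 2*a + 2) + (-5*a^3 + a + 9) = 3*a^4 + 7*a^2 - a + 11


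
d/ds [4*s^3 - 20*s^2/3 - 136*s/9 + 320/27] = 12*s^2 - 40*s/3 - 136/9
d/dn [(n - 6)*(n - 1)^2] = (n - 1)*(3*n - 13)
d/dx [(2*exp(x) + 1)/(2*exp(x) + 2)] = 1/(8*cosh(x/2)^2)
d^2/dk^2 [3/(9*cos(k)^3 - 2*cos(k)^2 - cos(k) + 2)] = 3*((23*cos(k) - 16*cos(2*k) + 81*cos(3*k))*(9*cos(k)^3 - 2*cos(k)^2 - cos(k) + 2)/4 + 2*(-27*cos(k)^2 + 4*cos(k) + 1)^2*sin(k)^2)/(9*cos(k)^3 - 2*cos(k)^2 - cos(k) + 2)^3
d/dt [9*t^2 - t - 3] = 18*t - 1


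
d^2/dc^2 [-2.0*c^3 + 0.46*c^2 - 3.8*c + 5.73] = 0.92 - 12.0*c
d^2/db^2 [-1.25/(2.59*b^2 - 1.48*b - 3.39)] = (-16.77025*b^2 + 9.583*b + 1.25*(5.18*b - 1.48)*(10.36*b - 2.96) + 21.95025)/(-2.59*b^2 + 1.48*b + 3.39)^3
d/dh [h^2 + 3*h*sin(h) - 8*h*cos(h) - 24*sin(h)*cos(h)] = 8*h*sin(h) + 3*h*cos(h) + 2*h + 3*sin(h) - 8*cos(h) - 24*cos(2*h)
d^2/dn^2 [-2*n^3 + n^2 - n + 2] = 2 - 12*n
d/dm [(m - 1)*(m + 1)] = 2*m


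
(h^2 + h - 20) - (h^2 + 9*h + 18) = -8*h - 38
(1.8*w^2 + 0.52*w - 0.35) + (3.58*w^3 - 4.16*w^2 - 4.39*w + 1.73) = 3.58*w^3 - 2.36*w^2 - 3.87*w + 1.38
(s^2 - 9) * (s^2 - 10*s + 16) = s^4 - 10*s^3 + 7*s^2 + 90*s - 144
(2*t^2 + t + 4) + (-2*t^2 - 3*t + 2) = 6 - 2*t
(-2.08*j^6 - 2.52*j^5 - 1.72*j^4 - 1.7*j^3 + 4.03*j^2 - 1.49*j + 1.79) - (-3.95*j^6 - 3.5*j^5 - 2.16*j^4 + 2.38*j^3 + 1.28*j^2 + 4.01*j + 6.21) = 1.87*j^6 + 0.98*j^5 + 0.44*j^4 - 4.08*j^3 + 2.75*j^2 - 5.5*j - 4.42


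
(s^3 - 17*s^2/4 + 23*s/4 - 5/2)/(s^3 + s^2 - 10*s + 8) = (s - 5/4)/(s + 4)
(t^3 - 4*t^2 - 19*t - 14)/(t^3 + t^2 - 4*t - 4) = (t - 7)/(t - 2)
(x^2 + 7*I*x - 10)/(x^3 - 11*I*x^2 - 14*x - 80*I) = (x + 5*I)/(x^2 - 13*I*x - 40)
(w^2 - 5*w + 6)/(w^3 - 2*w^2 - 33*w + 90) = (w - 2)/(w^2 + w - 30)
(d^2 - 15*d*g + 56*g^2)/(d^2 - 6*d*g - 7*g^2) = (d - 8*g)/(d + g)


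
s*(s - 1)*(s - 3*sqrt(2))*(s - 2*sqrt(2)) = s^4 - 5*sqrt(2)*s^3 - s^3 + 5*sqrt(2)*s^2 + 12*s^2 - 12*s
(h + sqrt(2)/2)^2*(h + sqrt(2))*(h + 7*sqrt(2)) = h^4 + 9*sqrt(2)*h^3 + 61*h^2/2 + 18*sqrt(2)*h + 7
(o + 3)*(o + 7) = o^2 + 10*o + 21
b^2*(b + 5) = b^3 + 5*b^2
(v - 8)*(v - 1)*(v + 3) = v^3 - 6*v^2 - 19*v + 24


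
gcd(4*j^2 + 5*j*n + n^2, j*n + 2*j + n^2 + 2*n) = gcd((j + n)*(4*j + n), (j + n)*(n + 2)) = j + n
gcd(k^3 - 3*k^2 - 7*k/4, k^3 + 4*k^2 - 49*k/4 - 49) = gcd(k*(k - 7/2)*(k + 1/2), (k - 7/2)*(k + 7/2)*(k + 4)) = k - 7/2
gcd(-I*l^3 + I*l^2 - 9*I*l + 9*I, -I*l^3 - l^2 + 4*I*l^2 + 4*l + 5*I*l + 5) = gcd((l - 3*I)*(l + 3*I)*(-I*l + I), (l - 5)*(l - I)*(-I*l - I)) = 1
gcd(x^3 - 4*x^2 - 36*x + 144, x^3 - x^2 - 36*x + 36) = x^2 - 36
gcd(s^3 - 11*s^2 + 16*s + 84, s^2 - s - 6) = s + 2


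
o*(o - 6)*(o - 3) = o^3 - 9*o^2 + 18*o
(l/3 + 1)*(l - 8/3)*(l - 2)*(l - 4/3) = l^4/3 - l^3 - 58*l^2/27 + 248*l/27 - 64/9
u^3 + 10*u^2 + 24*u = u*(u + 4)*(u + 6)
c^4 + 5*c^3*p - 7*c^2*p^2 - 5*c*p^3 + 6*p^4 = (c - p)^2*(c + p)*(c + 6*p)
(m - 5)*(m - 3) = m^2 - 8*m + 15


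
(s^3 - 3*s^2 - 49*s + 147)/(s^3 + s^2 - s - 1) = (s^3 - 3*s^2 - 49*s + 147)/(s^3 + s^2 - s - 1)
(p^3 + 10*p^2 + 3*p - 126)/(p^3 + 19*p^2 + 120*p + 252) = (p - 3)/(p + 6)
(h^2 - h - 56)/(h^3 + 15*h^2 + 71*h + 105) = (h - 8)/(h^2 + 8*h + 15)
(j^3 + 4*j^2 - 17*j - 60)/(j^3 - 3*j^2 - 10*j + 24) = (j + 5)/(j - 2)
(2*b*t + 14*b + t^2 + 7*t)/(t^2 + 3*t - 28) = (2*b + t)/(t - 4)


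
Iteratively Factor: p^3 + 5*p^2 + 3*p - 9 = (p + 3)*(p^2 + 2*p - 3) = (p + 3)^2*(p - 1)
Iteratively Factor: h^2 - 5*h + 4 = (h - 1)*(h - 4)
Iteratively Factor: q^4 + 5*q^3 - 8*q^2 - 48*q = (q - 3)*(q^3 + 8*q^2 + 16*q) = q*(q - 3)*(q^2 + 8*q + 16) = q*(q - 3)*(q + 4)*(q + 4)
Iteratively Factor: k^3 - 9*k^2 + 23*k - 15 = (k - 5)*(k^2 - 4*k + 3) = (k - 5)*(k - 1)*(k - 3)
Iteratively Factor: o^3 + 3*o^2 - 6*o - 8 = (o + 4)*(o^2 - o - 2) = (o - 2)*(o + 4)*(o + 1)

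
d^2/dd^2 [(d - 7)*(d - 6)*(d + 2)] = 6*d - 22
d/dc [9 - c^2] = -2*c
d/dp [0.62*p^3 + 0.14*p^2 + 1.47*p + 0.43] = 1.86*p^2 + 0.28*p + 1.47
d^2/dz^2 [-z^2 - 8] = -2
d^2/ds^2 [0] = 0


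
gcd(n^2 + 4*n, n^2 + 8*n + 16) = n + 4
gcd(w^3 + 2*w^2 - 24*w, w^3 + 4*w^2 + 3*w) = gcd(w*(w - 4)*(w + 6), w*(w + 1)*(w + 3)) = w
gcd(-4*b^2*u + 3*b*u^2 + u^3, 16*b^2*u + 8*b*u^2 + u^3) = 4*b*u + u^2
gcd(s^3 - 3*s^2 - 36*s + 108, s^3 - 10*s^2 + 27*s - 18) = s^2 - 9*s + 18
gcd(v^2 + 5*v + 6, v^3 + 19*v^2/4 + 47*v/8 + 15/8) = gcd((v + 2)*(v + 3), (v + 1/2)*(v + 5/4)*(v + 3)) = v + 3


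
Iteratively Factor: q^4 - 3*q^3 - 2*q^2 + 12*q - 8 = (q - 1)*(q^3 - 2*q^2 - 4*q + 8) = (q - 2)*(q - 1)*(q^2 - 4) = (q - 2)*(q - 1)*(q + 2)*(q - 2)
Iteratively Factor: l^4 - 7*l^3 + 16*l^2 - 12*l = (l - 2)*(l^3 - 5*l^2 + 6*l) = (l - 3)*(l - 2)*(l^2 - 2*l) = (l - 3)*(l - 2)^2*(l)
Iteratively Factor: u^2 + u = (u)*(u + 1)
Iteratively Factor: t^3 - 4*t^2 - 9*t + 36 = (t + 3)*(t^2 - 7*t + 12) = (t - 3)*(t + 3)*(t - 4)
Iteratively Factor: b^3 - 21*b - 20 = (b - 5)*(b^2 + 5*b + 4) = (b - 5)*(b + 1)*(b + 4)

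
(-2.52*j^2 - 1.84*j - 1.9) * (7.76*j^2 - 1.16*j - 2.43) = -19.5552*j^4 - 11.3552*j^3 - 6.486*j^2 + 6.6752*j + 4.617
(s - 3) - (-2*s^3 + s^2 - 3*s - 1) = 2*s^3 - s^2 + 4*s - 2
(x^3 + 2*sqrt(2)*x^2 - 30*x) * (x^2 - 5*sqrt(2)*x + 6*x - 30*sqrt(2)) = x^5 - 3*sqrt(2)*x^4 + 6*x^4 - 50*x^3 - 18*sqrt(2)*x^3 - 300*x^2 + 150*sqrt(2)*x^2 + 900*sqrt(2)*x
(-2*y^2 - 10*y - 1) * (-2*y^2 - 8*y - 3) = 4*y^4 + 36*y^3 + 88*y^2 + 38*y + 3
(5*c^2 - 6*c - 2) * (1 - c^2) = -5*c^4 + 6*c^3 + 7*c^2 - 6*c - 2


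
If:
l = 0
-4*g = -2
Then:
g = 1/2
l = 0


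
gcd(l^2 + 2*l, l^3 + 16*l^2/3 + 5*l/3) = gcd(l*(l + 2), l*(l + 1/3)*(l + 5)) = l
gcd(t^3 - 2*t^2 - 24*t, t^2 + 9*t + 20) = t + 4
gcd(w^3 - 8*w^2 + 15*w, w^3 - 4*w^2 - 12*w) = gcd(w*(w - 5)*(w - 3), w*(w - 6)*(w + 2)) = w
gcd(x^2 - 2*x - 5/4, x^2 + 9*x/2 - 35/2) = x - 5/2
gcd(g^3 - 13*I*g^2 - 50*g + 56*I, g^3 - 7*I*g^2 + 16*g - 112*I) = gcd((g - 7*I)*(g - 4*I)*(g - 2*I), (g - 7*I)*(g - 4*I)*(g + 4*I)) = g^2 - 11*I*g - 28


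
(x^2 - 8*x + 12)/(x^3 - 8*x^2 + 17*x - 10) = (x - 6)/(x^2 - 6*x + 5)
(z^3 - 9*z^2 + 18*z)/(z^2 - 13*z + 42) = z*(z - 3)/(z - 7)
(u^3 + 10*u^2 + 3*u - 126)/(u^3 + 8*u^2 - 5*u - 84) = (u + 6)/(u + 4)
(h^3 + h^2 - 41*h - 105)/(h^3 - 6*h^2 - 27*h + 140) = (h + 3)/(h - 4)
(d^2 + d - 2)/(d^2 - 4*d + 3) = (d + 2)/(d - 3)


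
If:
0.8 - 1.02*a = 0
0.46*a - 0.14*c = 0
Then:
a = 0.78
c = 2.58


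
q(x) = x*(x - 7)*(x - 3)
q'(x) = x*(x - 7) + x*(x - 3) + (x - 7)*(x - 3)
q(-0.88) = -26.91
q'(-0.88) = 40.92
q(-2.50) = -130.62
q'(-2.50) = 89.75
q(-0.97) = -30.69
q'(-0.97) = 43.22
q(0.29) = 5.27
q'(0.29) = 15.45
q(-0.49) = -12.81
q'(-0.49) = 31.52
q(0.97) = 11.87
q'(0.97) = 4.42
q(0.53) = 8.47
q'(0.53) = 11.24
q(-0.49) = -12.81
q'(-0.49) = 31.52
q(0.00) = 0.00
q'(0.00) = 21.00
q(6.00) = -18.00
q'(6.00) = 9.00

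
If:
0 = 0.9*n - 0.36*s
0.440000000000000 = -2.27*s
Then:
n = -0.08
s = -0.19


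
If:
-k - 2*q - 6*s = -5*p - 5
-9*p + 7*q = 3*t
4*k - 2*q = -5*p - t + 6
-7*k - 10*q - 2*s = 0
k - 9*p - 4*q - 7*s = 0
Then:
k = 5534/3427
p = -27/3427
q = -4560/3427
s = 3431/3427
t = -10559/3427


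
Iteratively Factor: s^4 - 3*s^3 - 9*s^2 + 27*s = (s - 3)*(s^3 - 9*s) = s*(s - 3)*(s^2 - 9) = s*(s - 3)^2*(s + 3)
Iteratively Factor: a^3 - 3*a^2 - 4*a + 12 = (a + 2)*(a^2 - 5*a + 6) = (a - 3)*(a + 2)*(a - 2)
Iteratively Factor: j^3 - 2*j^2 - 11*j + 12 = (j - 4)*(j^2 + 2*j - 3) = (j - 4)*(j + 3)*(j - 1)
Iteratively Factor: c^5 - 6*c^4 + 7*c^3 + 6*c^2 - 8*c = (c - 4)*(c^4 - 2*c^3 - c^2 + 2*c) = (c - 4)*(c + 1)*(c^3 - 3*c^2 + 2*c) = (c - 4)*(c - 2)*(c + 1)*(c^2 - c) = (c - 4)*(c - 2)*(c - 1)*(c + 1)*(c)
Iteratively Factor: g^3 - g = (g)*(g^2 - 1) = g*(g - 1)*(g + 1)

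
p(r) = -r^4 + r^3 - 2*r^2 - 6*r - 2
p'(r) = -4*r^3 + 3*r^2 - 4*r - 6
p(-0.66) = 0.61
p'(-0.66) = -0.90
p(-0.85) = 0.52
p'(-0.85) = 2.02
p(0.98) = -9.78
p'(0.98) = -10.80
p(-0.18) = -0.99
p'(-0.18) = -5.16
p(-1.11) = -0.69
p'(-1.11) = 7.61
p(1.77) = -23.16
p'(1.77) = -25.86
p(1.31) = -13.99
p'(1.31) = -15.08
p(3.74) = -195.75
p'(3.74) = -188.25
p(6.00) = -1190.00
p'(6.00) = -786.00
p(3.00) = -92.00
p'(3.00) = -99.00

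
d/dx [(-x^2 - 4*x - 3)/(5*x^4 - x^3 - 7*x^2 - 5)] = (-x*(-20*x^2 + 3*x + 14)*(x^2 + 4*x + 3) + 2*(x + 2)*(-5*x^4 + x^3 + 7*x^2 + 5))/(-5*x^4 + x^3 + 7*x^2 + 5)^2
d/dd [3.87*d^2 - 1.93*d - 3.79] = 7.74*d - 1.93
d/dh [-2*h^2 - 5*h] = -4*h - 5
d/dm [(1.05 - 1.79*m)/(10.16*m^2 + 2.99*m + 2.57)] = (18.1864*m^2 - 21.336*m - 7.7398)/(103.2256*m^4 + 60.7568*m^3 + 61.1625*m^2 + 15.3686*m + 6.6049)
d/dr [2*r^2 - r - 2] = 4*r - 1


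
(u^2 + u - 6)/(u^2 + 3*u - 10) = (u + 3)/(u + 5)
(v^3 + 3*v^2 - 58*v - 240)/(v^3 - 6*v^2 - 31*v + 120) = (v + 6)/(v - 3)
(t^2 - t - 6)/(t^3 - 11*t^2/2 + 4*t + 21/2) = 2*(t + 2)/(2*t^2 - 5*t - 7)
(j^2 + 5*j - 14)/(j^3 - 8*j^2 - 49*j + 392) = (j - 2)/(j^2 - 15*j + 56)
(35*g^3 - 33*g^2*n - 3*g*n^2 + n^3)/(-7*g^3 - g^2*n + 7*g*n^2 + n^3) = (-35*g^2 - 2*g*n + n^2)/(7*g^2 + 8*g*n + n^2)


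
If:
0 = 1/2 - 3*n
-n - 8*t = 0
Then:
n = 1/6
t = -1/48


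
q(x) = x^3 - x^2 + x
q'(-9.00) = 262.00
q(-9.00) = -819.00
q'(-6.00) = 121.00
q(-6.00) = -258.00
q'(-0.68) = 3.75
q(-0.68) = -1.46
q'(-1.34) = 9.07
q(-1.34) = -5.54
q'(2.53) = 15.14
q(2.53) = 12.32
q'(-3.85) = 53.17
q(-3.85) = -75.74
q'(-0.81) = 4.59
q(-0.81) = -2.00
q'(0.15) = 0.77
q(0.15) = 0.13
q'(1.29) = 3.41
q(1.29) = 1.77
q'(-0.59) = 3.22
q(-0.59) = -1.14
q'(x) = 3*x^2 - 2*x + 1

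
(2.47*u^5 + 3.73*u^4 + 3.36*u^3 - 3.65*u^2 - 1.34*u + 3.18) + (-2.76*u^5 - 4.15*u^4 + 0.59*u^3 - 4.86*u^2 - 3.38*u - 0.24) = -0.29*u^5 - 0.42*u^4 + 3.95*u^3 - 8.51*u^2 - 4.72*u + 2.94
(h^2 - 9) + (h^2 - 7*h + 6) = 2*h^2 - 7*h - 3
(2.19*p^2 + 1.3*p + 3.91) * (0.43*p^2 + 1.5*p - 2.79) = 0.9417*p^4 + 3.844*p^3 - 2.4788*p^2 + 2.238*p - 10.9089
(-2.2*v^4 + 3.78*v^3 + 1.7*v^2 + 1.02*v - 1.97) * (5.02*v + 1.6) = -11.044*v^5 + 15.4556*v^4 + 14.582*v^3 + 7.8404*v^2 - 8.2574*v - 3.152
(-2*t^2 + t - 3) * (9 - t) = 2*t^3 - 19*t^2 + 12*t - 27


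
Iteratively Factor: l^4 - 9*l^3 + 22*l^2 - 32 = (l - 2)*(l^3 - 7*l^2 + 8*l + 16) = (l - 2)*(l + 1)*(l^2 - 8*l + 16) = (l - 4)*(l - 2)*(l + 1)*(l - 4)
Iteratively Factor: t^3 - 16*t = (t - 4)*(t^2 + 4*t) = (t - 4)*(t + 4)*(t)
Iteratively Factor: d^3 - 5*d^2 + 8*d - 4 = (d - 2)*(d^2 - 3*d + 2) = (d - 2)^2*(d - 1)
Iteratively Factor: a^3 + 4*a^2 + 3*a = (a + 3)*(a^2 + a) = (a + 1)*(a + 3)*(a)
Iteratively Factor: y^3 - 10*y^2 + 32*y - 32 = (y - 4)*(y^2 - 6*y + 8) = (y - 4)^2*(y - 2)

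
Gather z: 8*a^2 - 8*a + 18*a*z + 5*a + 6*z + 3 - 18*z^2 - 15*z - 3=8*a^2 - 3*a - 18*z^2 + z*(18*a - 9)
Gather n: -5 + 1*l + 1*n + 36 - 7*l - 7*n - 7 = -6*l - 6*n + 24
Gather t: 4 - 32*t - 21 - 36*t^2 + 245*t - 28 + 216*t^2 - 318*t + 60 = 180*t^2 - 105*t + 15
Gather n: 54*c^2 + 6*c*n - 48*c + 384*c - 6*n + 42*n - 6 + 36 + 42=54*c^2 + 336*c + n*(6*c + 36) + 72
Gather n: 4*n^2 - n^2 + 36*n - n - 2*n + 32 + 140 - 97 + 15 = 3*n^2 + 33*n + 90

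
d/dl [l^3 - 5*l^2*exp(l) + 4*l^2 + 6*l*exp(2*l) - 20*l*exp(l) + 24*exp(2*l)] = -5*l^2*exp(l) + 3*l^2 + 12*l*exp(2*l) - 30*l*exp(l) + 8*l + 54*exp(2*l) - 20*exp(l)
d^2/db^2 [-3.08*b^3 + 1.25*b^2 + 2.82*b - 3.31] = 2.5 - 18.48*b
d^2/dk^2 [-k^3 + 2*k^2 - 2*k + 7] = 4 - 6*k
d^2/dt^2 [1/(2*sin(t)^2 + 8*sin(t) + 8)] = (2*sin(t) + cos(2*t) + 2)/(sin(t) + 2)^4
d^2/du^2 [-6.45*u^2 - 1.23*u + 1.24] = -12.9000000000000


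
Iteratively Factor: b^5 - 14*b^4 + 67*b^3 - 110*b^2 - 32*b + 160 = (b - 4)*(b^4 - 10*b^3 + 27*b^2 - 2*b - 40) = (b - 5)*(b - 4)*(b^3 - 5*b^2 + 2*b + 8) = (b - 5)*(b - 4)*(b - 2)*(b^2 - 3*b - 4) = (b - 5)*(b - 4)^2*(b - 2)*(b + 1)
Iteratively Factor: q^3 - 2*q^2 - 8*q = (q)*(q^2 - 2*q - 8) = q*(q + 2)*(q - 4)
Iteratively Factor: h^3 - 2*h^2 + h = (h - 1)*(h^2 - h) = (h - 1)^2*(h)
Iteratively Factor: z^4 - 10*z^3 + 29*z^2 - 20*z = (z - 1)*(z^3 - 9*z^2 + 20*z) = (z - 4)*(z - 1)*(z^2 - 5*z) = z*(z - 4)*(z - 1)*(z - 5)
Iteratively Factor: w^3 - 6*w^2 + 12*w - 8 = (w - 2)*(w^2 - 4*w + 4) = (w - 2)^2*(w - 2)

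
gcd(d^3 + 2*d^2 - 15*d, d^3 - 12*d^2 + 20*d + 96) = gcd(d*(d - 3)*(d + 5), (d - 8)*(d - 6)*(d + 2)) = 1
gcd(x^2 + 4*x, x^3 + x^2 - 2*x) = x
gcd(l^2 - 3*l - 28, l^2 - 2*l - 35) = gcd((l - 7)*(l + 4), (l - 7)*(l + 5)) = l - 7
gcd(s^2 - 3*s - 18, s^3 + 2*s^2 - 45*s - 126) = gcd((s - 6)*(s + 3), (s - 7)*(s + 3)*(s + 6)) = s + 3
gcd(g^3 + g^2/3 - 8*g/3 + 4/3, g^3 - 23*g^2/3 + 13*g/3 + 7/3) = g - 1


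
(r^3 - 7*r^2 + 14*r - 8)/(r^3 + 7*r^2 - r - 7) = (r^2 - 6*r + 8)/(r^2 + 8*r + 7)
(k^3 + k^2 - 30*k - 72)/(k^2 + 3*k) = k - 2 - 24/k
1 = 1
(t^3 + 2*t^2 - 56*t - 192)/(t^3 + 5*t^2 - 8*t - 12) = (t^2 - 4*t - 32)/(t^2 - t - 2)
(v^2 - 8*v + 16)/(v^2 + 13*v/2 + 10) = 2*(v^2 - 8*v + 16)/(2*v^2 + 13*v + 20)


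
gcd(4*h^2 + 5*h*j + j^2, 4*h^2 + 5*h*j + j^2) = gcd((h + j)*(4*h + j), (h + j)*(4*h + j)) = 4*h^2 + 5*h*j + j^2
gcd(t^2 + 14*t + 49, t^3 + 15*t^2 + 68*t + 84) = t + 7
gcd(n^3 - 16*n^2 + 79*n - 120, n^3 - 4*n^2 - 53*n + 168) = n^2 - 11*n + 24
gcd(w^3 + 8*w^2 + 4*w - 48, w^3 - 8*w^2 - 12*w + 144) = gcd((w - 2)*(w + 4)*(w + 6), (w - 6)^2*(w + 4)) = w + 4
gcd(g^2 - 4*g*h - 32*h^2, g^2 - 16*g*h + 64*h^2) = g - 8*h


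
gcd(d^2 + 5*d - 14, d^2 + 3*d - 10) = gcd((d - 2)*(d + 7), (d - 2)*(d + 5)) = d - 2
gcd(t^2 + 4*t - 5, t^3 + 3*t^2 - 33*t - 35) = 1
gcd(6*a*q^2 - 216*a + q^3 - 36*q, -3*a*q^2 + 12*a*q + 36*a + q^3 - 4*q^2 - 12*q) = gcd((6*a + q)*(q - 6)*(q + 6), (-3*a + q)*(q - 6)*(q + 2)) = q - 6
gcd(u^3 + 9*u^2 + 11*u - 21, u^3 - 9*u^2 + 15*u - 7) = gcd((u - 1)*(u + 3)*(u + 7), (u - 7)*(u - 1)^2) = u - 1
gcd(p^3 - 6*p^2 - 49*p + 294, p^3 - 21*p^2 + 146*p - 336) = p^2 - 13*p + 42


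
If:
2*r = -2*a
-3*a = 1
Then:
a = -1/3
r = 1/3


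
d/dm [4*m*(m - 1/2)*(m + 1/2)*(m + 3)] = 16*m^3 + 36*m^2 - 2*m - 3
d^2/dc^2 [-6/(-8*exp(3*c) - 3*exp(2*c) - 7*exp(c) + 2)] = 6*(2*(24*exp(2*c) + 6*exp(c) + 7)^2*exp(c) - (72*exp(2*c) + 12*exp(c) + 7)*(8*exp(3*c) + 3*exp(2*c) + 7*exp(c) - 2))*exp(c)/(8*exp(3*c) + 3*exp(2*c) + 7*exp(c) - 2)^3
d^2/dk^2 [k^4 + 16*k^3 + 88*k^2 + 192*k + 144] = 12*k^2 + 96*k + 176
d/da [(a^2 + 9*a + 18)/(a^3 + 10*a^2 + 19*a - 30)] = (-a^2 - 6*a - 17)/(a^4 + 8*a^3 + 6*a^2 - 40*a + 25)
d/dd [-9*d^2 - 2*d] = -18*d - 2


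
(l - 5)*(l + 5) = l^2 - 25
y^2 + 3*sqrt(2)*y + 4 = (y + sqrt(2))*(y + 2*sqrt(2))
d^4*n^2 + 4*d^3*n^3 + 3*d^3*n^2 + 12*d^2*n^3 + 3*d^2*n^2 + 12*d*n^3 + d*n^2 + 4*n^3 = (d + 1)*(d + 4*n)*(d*n + n)^2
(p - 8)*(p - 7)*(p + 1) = p^3 - 14*p^2 + 41*p + 56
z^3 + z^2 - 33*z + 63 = (z - 3)^2*(z + 7)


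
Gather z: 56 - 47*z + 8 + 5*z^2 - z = 5*z^2 - 48*z + 64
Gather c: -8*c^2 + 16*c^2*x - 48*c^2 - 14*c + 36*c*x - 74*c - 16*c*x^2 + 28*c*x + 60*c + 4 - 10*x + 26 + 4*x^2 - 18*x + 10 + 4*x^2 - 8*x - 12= c^2*(16*x - 56) + c*(-16*x^2 + 64*x - 28) + 8*x^2 - 36*x + 28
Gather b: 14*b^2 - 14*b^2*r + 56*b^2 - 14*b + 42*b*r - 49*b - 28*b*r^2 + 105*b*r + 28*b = b^2*(70 - 14*r) + b*(-28*r^2 + 147*r - 35)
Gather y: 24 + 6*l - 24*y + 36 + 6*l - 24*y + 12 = 12*l - 48*y + 72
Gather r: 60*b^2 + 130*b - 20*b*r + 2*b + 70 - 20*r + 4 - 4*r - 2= 60*b^2 + 132*b + r*(-20*b - 24) + 72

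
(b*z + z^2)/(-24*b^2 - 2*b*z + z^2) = z*(b + z)/(-24*b^2 - 2*b*z + z^2)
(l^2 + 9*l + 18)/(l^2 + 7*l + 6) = (l + 3)/(l + 1)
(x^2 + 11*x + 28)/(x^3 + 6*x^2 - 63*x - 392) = (x + 4)/(x^2 - x - 56)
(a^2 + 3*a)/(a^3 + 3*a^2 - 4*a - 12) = a/(a^2 - 4)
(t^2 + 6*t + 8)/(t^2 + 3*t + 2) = (t + 4)/(t + 1)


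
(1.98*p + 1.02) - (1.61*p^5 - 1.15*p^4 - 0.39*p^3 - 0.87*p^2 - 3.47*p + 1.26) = -1.61*p^5 + 1.15*p^4 + 0.39*p^3 + 0.87*p^2 + 5.45*p - 0.24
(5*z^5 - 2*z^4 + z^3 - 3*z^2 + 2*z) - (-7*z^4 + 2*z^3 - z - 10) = 5*z^5 + 5*z^4 - z^3 - 3*z^2 + 3*z + 10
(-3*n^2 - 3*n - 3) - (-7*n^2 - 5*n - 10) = 4*n^2 + 2*n + 7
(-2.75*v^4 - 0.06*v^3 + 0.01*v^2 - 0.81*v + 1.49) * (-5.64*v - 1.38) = 15.51*v^5 + 4.1334*v^4 + 0.0264*v^3 + 4.5546*v^2 - 7.2858*v - 2.0562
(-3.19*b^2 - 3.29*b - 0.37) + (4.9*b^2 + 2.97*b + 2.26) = 1.71*b^2 - 0.32*b + 1.89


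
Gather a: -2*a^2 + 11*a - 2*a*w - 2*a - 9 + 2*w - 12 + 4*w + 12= -2*a^2 + a*(9 - 2*w) + 6*w - 9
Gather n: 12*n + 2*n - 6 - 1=14*n - 7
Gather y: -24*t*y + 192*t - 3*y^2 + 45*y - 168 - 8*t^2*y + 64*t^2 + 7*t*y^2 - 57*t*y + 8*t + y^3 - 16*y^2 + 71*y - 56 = 64*t^2 + 200*t + y^3 + y^2*(7*t - 19) + y*(-8*t^2 - 81*t + 116) - 224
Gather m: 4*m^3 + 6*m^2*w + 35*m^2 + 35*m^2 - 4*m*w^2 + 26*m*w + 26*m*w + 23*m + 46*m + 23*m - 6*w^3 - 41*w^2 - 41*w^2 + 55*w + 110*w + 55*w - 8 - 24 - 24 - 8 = 4*m^3 + m^2*(6*w + 70) + m*(-4*w^2 + 52*w + 92) - 6*w^3 - 82*w^2 + 220*w - 64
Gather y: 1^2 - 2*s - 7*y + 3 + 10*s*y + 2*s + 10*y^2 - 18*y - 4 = 10*y^2 + y*(10*s - 25)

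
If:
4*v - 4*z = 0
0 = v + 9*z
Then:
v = 0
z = 0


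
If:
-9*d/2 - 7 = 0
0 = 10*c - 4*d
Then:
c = -28/45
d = -14/9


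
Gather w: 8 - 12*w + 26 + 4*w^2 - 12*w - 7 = 4*w^2 - 24*w + 27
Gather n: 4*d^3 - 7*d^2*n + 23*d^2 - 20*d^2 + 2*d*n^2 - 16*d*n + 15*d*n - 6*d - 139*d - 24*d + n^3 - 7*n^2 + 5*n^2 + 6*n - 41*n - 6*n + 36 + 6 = 4*d^3 + 3*d^2 - 169*d + n^3 + n^2*(2*d - 2) + n*(-7*d^2 - d - 41) + 42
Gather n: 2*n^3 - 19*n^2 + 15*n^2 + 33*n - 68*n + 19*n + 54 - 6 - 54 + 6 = 2*n^3 - 4*n^2 - 16*n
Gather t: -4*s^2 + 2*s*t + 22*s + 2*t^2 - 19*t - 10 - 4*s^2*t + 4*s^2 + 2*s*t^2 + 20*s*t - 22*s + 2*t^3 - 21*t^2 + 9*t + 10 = 2*t^3 + t^2*(2*s - 19) + t*(-4*s^2 + 22*s - 10)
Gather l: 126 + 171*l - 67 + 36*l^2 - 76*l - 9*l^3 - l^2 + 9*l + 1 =-9*l^3 + 35*l^2 + 104*l + 60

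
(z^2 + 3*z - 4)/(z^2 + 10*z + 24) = (z - 1)/(z + 6)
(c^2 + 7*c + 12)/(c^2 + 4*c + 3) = (c + 4)/(c + 1)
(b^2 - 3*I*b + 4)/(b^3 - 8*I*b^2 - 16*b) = (b + I)/(b*(b - 4*I))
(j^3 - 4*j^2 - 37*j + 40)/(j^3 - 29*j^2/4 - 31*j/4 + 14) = 4*(j + 5)/(4*j + 7)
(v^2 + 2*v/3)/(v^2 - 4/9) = 3*v/(3*v - 2)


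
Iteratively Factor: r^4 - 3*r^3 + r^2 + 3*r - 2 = (r - 1)*(r^3 - 2*r^2 - r + 2) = (r - 2)*(r - 1)*(r^2 - 1) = (r - 2)*(r - 1)^2*(r + 1)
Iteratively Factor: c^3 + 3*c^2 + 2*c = (c)*(c^2 + 3*c + 2) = c*(c + 1)*(c + 2)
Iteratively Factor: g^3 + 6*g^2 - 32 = (g + 4)*(g^2 + 2*g - 8) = (g - 2)*(g + 4)*(g + 4)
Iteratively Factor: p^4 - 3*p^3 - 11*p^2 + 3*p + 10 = (p - 5)*(p^3 + 2*p^2 - p - 2) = (p - 5)*(p + 1)*(p^2 + p - 2) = (p - 5)*(p + 1)*(p + 2)*(p - 1)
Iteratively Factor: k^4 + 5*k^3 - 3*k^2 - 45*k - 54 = (k + 3)*(k^3 + 2*k^2 - 9*k - 18) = (k + 3)^2*(k^2 - k - 6) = (k - 3)*(k + 3)^2*(k + 2)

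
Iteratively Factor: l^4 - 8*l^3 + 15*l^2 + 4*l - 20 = (l - 2)*(l^3 - 6*l^2 + 3*l + 10) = (l - 5)*(l - 2)*(l^2 - l - 2) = (l - 5)*(l - 2)*(l + 1)*(l - 2)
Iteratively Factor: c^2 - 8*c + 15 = (c - 5)*(c - 3)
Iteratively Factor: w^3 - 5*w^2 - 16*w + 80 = (w + 4)*(w^2 - 9*w + 20) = (w - 4)*(w + 4)*(w - 5)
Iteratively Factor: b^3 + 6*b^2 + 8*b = (b)*(b^2 + 6*b + 8) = b*(b + 4)*(b + 2)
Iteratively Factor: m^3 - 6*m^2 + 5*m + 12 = (m - 3)*(m^2 - 3*m - 4) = (m - 4)*(m - 3)*(m + 1)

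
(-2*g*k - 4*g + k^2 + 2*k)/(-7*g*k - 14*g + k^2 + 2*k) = (2*g - k)/(7*g - k)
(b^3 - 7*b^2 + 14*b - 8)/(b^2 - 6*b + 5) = (b^2 - 6*b + 8)/(b - 5)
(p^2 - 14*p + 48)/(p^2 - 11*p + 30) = (p - 8)/(p - 5)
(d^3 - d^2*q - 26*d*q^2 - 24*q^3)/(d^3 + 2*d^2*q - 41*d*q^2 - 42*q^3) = (d + 4*q)/(d + 7*q)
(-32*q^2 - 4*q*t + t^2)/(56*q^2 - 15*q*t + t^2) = (-4*q - t)/(7*q - t)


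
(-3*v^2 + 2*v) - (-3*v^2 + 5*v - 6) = 6 - 3*v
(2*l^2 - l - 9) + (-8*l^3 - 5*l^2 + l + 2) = -8*l^3 - 3*l^2 - 7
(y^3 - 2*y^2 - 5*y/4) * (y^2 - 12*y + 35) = y^5 - 14*y^4 + 231*y^3/4 - 55*y^2 - 175*y/4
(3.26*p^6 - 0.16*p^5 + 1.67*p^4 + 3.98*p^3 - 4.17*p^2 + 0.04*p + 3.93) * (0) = 0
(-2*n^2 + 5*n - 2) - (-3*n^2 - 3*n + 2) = n^2 + 8*n - 4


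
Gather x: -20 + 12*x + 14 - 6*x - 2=6*x - 8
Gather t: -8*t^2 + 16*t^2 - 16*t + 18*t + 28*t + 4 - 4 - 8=8*t^2 + 30*t - 8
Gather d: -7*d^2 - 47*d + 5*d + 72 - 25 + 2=-7*d^2 - 42*d + 49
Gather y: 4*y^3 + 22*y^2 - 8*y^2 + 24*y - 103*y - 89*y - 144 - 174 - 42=4*y^3 + 14*y^2 - 168*y - 360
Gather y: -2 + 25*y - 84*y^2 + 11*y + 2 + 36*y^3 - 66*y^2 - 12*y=36*y^3 - 150*y^2 + 24*y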